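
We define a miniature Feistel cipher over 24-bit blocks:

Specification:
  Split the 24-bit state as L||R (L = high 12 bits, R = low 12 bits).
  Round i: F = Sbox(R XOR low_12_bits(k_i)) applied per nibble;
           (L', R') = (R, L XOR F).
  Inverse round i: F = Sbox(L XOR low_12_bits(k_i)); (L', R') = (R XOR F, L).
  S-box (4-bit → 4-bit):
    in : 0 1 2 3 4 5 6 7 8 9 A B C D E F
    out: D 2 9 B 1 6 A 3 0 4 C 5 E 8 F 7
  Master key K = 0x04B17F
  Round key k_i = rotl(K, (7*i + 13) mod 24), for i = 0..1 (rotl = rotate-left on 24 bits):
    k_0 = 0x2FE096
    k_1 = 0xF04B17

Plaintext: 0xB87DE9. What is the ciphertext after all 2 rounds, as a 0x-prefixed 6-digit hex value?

0x3B0D2A

s_0 = plaintext = 0xB87DE9
s_1 = Round(s_0, k_0) = 0xDE93B0
s_2 = Round(s_1, k_1) = 0x3B0D2A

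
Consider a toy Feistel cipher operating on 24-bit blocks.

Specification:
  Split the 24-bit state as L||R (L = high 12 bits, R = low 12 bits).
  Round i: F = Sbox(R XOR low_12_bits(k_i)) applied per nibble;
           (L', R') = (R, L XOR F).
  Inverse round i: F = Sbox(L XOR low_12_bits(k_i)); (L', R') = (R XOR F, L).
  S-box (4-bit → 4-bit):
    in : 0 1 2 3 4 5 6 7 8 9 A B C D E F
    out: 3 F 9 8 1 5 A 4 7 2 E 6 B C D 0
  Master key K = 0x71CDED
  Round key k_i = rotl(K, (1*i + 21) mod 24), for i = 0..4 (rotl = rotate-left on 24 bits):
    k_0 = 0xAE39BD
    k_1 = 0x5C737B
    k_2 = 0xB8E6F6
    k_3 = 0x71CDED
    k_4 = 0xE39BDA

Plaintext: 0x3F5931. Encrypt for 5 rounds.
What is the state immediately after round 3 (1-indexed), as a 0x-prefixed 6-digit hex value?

s_0 = plaintext = 0x3F5931
s_1 = Round(s_0, k_0) = 0x93108E
s_2 = Round(s_1, k_1) = 0x08E134
s_3 = Round(s_2, k_2) = 0x134437
s_4 = Round(s_3, k_3) = 0x4373FA
s_5 = Round(s_4, k_4) = 0x3FA3A4

0x134437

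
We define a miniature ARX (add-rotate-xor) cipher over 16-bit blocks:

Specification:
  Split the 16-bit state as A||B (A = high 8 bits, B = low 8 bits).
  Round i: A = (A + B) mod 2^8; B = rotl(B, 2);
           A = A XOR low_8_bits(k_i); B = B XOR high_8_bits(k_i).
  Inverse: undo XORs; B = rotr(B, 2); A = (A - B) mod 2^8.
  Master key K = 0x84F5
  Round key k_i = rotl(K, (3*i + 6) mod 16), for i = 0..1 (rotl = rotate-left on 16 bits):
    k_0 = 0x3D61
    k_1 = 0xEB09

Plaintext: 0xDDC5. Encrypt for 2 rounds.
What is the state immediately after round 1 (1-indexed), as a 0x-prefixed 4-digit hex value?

0xC32A

s_0 = plaintext = 0xDDC5
s_1 = Round(s_0, k_0) = 0xC32A
s_2 = Round(s_1, k_1) = 0xE443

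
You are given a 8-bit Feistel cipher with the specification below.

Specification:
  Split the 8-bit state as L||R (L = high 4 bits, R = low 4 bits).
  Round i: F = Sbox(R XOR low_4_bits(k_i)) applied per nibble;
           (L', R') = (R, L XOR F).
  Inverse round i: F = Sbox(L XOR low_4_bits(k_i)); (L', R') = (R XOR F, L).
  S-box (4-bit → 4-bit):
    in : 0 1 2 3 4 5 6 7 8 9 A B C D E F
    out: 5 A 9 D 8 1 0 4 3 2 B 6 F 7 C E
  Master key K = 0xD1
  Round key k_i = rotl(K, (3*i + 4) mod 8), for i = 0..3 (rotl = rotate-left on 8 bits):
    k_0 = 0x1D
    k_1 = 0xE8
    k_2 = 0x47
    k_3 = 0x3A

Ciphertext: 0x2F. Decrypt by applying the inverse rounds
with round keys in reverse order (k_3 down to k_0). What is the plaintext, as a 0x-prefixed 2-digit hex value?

s_0 = ciphertext = 0x2F
s_1 = InvRound(s_0, k_3) = 0xC2
s_2 = InvRound(s_1, k_2) = 0x4C
s_3 = InvRound(s_2, k_1) = 0x34
s_4 = InvRound(s_3, k_0) = 0x83

0x83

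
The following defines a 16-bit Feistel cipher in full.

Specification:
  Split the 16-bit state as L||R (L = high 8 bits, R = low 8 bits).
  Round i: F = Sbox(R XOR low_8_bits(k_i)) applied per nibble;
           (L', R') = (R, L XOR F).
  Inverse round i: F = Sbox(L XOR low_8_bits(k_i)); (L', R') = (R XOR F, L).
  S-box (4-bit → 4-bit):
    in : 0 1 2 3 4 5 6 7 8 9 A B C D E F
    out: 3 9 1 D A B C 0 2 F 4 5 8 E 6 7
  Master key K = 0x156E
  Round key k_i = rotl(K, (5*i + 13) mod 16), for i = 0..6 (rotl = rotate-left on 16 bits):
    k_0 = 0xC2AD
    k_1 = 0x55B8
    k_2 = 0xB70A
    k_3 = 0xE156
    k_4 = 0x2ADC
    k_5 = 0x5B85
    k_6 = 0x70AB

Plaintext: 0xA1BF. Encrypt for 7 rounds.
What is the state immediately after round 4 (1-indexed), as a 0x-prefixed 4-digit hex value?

0xC061

s_0 = plaintext = 0xA1BF
s_1 = Round(s_0, k_0) = 0xBF30
s_2 = Round(s_1, k_1) = 0x309D
s_3 = Round(s_2, k_2) = 0x9DC0
s_4 = Round(s_3, k_3) = 0xC061
s_5 = Round(s_4, k_4) = 0x619E
s_6 = Round(s_5, k_5) = 0x9EF4
s_7 = Round(s_6, k_6) = 0xF429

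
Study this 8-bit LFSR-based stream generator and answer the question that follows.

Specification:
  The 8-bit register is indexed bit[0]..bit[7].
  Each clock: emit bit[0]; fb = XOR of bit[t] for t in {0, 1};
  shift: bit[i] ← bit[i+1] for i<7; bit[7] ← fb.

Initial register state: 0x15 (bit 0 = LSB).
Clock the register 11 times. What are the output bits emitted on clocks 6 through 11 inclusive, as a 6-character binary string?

reg_0 = 0x15
clock 1: out=1, reg = 0x8A
clock 2: out=0, reg = 0xC5
clock 3: out=1, reg = 0xE2
clock 4: out=0, reg = 0xF1
clock 5: out=1, reg = 0xF8
clock 6: out=0, reg = 0x7C
clock 7: out=0, reg = 0x3E
clock 8: out=0, reg = 0x9F
clock 9: out=1, reg = 0x4F
clock 10: out=1, reg = 0x27
clock 11: out=1, reg = 0x13

000111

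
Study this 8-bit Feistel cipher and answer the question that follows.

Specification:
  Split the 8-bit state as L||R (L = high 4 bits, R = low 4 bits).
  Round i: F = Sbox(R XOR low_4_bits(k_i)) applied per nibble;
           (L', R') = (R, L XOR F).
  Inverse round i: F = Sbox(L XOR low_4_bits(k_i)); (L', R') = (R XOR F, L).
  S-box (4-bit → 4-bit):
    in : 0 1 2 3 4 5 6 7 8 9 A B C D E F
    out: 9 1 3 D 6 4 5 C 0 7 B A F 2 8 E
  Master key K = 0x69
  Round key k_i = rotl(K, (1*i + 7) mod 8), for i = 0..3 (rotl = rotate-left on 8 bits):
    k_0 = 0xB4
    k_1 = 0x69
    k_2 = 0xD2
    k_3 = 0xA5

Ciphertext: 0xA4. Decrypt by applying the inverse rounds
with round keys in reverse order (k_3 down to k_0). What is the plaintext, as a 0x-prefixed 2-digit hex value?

0x77

s_0 = ciphertext = 0xA4
s_1 = InvRound(s_0, k_3) = 0xAA
s_2 = InvRound(s_1, k_2) = 0xAA
s_3 = InvRound(s_2, k_1) = 0x7A
s_4 = InvRound(s_3, k_0) = 0x77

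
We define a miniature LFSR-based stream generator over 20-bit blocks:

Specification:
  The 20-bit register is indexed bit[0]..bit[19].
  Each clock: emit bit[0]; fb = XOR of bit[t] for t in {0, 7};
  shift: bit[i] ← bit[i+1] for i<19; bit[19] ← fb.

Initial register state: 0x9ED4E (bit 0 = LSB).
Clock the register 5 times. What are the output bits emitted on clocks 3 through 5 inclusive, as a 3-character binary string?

reg_0 = 0x9ED4E
clock 1: out=0, reg = 0x4F6A7
clock 2: out=1, reg = 0x27B53
clock 3: out=1, reg = 0x93DA9
clock 4: out=1, reg = 0x49ED4
clock 5: out=0, reg = 0xA4F6A

110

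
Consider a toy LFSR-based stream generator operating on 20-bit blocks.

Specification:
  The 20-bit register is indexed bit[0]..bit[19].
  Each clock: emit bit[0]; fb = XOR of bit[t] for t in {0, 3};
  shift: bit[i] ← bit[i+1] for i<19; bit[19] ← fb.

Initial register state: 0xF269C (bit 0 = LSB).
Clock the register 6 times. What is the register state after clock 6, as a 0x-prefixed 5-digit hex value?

0x3FC9A

reg_0 = 0xF269C
clock 1: out=0, reg = 0xF934E
clock 2: out=0, reg = 0xFC9A7
clock 3: out=1, reg = 0xFE4D3
clock 4: out=1, reg = 0xFF269
clock 5: out=1, reg = 0x7F934
clock 6: out=0, reg = 0x3FC9A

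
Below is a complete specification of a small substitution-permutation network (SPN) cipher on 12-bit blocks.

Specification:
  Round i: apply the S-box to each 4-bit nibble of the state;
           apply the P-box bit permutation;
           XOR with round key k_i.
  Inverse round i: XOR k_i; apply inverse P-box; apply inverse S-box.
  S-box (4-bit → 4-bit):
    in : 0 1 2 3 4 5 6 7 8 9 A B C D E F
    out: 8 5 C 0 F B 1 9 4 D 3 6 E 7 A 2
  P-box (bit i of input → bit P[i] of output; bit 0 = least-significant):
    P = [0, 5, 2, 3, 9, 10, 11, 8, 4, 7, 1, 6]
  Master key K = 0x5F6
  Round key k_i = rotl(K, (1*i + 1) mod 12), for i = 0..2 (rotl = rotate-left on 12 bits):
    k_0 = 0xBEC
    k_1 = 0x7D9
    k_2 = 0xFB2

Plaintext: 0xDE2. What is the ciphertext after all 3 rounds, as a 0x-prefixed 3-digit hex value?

s_0 = plaintext = 0xDE2
s_1 = Round(s_0, k_0) = 0xE72
s_2 = Round(s_1, k_1) = 0x415
s_3 = Round(s_2, k_2) = 0x549

0x549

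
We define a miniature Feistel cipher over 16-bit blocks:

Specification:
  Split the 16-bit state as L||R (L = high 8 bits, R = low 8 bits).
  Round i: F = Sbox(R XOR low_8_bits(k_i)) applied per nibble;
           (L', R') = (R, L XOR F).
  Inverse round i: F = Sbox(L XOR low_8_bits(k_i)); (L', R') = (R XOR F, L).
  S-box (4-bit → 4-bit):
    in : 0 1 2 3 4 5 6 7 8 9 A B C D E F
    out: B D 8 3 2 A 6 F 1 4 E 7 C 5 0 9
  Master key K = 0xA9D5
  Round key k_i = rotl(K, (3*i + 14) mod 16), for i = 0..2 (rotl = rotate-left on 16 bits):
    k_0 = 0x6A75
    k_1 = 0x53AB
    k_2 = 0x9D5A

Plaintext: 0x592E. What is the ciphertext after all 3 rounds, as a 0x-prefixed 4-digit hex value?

s_0 = plaintext = 0x592E
s_1 = Round(s_0, k_0) = 0x2EFE
s_2 = Round(s_1, k_1) = 0xFE84
s_3 = Round(s_2, k_2) = 0x84AE

0x84AE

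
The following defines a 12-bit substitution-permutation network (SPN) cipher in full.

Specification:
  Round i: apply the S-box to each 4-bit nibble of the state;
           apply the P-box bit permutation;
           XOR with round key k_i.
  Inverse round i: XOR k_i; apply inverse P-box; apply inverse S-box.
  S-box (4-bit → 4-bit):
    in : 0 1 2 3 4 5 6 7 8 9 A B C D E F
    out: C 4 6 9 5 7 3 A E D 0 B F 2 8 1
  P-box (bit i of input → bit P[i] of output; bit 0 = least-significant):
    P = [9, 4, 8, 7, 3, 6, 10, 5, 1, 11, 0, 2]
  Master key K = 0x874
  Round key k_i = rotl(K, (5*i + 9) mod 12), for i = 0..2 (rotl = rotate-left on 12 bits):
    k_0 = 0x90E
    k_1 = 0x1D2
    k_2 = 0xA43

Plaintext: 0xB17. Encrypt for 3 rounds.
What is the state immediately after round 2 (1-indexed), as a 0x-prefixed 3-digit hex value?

0xC69

s_0 = plaintext = 0xB17
s_1 = Round(s_0, k_0) = 0x598
s_2 = Round(s_1, k_1) = 0xC69
s_3 = Round(s_2, k_2) = 0x18C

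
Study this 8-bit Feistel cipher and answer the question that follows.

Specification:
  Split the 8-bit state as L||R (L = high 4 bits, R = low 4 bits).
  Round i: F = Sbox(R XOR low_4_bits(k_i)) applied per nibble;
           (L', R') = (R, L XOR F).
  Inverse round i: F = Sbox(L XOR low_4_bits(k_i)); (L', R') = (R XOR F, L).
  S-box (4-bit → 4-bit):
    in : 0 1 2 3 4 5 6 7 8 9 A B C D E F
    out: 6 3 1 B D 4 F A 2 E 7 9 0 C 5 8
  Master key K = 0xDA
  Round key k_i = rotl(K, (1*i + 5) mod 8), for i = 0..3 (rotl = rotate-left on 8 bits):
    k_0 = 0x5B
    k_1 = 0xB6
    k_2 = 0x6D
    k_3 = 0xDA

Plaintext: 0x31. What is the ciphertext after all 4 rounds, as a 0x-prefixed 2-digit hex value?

0x81

s_0 = plaintext = 0x31
s_1 = Round(s_0, k_0) = 0x14
s_2 = Round(s_1, k_1) = 0x40
s_3 = Round(s_2, k_2) = 0x08
s_4 = Round(s_3, k_3) = 0x81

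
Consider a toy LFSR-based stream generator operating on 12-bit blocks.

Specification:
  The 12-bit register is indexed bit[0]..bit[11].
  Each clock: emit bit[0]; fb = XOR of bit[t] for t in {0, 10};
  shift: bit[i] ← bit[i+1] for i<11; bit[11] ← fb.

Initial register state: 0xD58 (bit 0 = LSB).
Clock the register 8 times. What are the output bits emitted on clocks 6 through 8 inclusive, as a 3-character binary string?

reg_0 = 0xD58
clock 1: out=0, reg = 0xEAC
clock 2: out=0, reg = 0xF56
clock 3: out=0, reg = 0xFAB
clock 4: out=1, reg = 0x7D5
clock 5: out=1, reg = 0x3EA
clock 6: out=0, reg = 0x1F5
clock 7: out=1, reg = 0x8FA
clock 8: out=0, reg = 0x47D

010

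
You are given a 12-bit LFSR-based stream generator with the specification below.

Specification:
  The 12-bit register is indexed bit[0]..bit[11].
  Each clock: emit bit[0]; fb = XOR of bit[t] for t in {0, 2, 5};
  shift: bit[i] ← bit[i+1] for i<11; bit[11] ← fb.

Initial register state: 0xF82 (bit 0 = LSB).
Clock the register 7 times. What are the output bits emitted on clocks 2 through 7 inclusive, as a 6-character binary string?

reg_0 = 0xF82
clock 1: out=0, reg = 0x7C1
clock 2: out=1, reg = 0xBE0
clock 3: out=0, reg = 0xDF0
clock 4: out=0, reg = 0xEF8
clock 5: out=0, reg = 0xF7C
clock 6: out=0, reg = 0x7BE
clock 7: out=0, reg = 0x3DF

100000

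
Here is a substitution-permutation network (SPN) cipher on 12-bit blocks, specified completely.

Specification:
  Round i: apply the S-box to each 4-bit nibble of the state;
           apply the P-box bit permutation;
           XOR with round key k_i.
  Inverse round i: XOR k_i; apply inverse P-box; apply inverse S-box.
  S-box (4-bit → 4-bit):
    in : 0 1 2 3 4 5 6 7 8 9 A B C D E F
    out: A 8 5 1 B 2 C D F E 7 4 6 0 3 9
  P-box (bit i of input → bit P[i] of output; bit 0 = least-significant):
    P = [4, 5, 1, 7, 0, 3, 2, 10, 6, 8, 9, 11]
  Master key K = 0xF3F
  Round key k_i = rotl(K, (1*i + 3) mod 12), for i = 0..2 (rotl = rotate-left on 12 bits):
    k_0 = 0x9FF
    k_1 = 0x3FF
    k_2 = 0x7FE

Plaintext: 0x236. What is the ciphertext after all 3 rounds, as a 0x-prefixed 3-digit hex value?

0xFDC

s_0 = plaintext = 0x236
s_1 = Round(s_0, k_0) = 0xB3C
s_2 = Round(s_1, k_1) = 0x1DC
s_3 = Round(s_2, k_2) = 0xFDC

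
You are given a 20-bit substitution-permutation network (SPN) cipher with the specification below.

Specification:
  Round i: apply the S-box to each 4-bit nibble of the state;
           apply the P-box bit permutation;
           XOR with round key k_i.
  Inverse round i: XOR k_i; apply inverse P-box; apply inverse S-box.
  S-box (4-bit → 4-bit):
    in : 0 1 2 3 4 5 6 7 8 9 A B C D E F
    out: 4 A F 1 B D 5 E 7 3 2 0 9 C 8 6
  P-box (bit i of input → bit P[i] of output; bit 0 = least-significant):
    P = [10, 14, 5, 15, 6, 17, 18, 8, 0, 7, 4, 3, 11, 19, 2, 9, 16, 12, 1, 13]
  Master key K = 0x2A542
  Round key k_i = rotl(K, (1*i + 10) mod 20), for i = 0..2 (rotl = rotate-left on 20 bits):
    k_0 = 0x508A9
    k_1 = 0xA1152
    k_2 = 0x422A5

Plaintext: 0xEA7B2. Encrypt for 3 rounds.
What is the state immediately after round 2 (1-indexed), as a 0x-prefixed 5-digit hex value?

0x8F259

s_0 = plaintext = 0xEA7B2
s_1 = Round(s_0, k_0) = 0xDEC11
s_2 = Round(s_1, k_1) = 0x8F259
s_3 = Round(s_2, k_2) = 0x9777A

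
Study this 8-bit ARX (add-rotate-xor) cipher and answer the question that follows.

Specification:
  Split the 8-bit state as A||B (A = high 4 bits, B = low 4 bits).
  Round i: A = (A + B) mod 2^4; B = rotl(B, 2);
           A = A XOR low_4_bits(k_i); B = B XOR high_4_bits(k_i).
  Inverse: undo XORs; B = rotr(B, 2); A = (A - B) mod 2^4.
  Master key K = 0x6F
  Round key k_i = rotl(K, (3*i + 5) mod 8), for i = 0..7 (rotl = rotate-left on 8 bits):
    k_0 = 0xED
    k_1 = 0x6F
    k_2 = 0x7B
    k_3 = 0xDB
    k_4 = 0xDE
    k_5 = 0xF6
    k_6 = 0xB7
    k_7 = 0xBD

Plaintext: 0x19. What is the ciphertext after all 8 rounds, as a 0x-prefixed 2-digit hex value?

0x89

s_0 = plaintext = 0x19
s_1 = Round(s_0, k_0) = 0x78
s_2 = Round(s_1, k_1) = 0x04
s_3 = Round(s_2, k_2) = 0xF6
s_4 = Round(s_3, k_3) = 0xE4
s_5 = Round(s_4, k_4) = 0xCC
s_6 = Round(s_5, k_5) = 0xEC
s_7 = Round(s_6, k_6) = 0xD8
s_8 = Round(s_7, k_7) = 0x89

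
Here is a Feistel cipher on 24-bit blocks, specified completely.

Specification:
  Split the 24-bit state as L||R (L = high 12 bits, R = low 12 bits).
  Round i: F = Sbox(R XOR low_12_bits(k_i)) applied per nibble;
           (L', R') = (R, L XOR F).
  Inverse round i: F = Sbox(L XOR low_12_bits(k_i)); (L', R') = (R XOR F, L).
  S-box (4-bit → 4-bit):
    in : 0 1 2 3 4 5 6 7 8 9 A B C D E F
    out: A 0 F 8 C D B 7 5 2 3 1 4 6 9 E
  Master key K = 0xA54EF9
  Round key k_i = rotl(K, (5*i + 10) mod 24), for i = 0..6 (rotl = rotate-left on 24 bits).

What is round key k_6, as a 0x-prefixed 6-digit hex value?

0xF9A54E

K = 0xA54EF9
k_0 = rotl(K, (5*0+10) mod 24) = rotl(K, 10) = 0x3BE695
k_1 = rotl(K, (5*1+10) mod 24) = rotl(K, 15) = 0x7CD2A7
k_2 = rotl(K, (5*2+10) mod 24) = rotl(K, 20) = 0x9A54EF
k_3 = rotl(K, (5*3+10) mod 24) = rotl(K, 1) = 0x4A9DF3
k_4 = rotl(K, (5*4+10) mod 24) = rotl(K, 6) = 0x53BE69
k_5 = rotl(K, (5*5+10) mod 24) = rotl(K, 11) = 0x77CD2A
k_6 = rotl(K, (5*6+10) mod 24) = rotl(K, 16) = 0xF9A54E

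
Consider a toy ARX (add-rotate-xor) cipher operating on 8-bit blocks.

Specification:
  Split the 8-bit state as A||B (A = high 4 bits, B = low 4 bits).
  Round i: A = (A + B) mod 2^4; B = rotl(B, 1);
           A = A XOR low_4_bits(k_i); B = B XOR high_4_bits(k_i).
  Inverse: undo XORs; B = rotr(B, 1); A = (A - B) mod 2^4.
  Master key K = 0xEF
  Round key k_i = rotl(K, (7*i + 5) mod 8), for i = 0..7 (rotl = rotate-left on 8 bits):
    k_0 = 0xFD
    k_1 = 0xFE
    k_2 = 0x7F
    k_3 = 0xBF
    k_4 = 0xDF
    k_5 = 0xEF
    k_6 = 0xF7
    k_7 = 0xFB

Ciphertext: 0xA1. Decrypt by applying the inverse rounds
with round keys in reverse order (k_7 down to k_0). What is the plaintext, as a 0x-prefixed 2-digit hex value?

s_0 = ciphertext = 0xA1
s_1 = InvRound(s_0, k_7) = 0xA7
s_2 = InvRound(s_1, k_6) = 0x94
s_3 = InvRound(s_2, k_5) = 0x15
s_4 = InvRound(s_3, k_4) = 0xA4
s_5 = InvRound(s_4, k_3) = 0x6F
s_6 = InvRound(s_5, k_2) = 0x54
s_7 = InvRound(s_6, k_1) = 0xED
s_8 = InvRound(s_7, k_0) = 0x21

0x21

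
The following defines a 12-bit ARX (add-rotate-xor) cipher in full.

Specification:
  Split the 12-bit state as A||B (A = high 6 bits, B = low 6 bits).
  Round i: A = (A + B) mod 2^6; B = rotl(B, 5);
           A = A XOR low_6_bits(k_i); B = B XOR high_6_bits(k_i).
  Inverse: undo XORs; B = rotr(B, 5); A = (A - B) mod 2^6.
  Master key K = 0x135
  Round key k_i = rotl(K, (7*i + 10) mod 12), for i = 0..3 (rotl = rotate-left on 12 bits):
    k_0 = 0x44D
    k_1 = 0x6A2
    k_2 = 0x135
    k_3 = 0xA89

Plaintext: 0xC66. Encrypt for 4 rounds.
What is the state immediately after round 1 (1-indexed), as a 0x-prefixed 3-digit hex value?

s_0 = plaintext = 0xC66
s_1 = Round(s_0, k_0) = 0x682
s_2 = Round(s_1, k_1) = 0xF9B
s_3 = Round(s_2, k_2) = 0xB29
s_4 = Round(s_3, k_3) = 0x71E

0x682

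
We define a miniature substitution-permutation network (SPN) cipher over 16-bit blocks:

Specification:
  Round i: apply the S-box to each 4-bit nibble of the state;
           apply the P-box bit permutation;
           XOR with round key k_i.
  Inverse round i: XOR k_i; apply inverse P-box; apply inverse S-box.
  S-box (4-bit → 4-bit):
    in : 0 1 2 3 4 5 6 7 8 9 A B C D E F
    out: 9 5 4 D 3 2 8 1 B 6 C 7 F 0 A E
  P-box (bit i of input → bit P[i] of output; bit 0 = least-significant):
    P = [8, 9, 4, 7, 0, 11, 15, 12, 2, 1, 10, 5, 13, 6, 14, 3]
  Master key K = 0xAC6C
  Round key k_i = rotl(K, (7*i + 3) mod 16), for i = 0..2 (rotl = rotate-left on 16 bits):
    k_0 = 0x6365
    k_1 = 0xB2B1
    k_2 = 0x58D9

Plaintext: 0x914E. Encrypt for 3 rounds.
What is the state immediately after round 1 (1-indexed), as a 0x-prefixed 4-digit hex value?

s_0 = plaintext = 0x914E
s_1 = Round(s_0, k_0) = 0x2DA0
s_2 = Round(s_1, k_1) = 0x6331
s_3 = Round(s_2, k_2) = 0xCDE4

0x2DA0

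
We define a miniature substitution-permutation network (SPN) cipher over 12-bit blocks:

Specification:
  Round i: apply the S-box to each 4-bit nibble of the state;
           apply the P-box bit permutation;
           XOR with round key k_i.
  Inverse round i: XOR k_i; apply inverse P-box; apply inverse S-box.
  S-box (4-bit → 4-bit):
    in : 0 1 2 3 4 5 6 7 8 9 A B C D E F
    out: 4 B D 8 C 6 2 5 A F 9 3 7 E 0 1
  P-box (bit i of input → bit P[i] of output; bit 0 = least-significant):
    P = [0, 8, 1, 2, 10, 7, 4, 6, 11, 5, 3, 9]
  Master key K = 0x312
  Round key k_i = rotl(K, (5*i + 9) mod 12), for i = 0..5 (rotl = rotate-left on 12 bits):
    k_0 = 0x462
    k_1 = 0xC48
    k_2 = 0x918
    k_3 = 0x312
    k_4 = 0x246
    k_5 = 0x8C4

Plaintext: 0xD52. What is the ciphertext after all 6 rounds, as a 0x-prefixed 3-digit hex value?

s_0 = plaintext = 0xD52
s_1 = Round(s_0, k_0) = 0x6DD
s_2 = Round(s_1, k_1) = 0xDBE
s_3 = Round(s_2, k_2) = 0xFB0
s_4 = Round(s_3, k_3) = 0xF90
s_5 = Round(s_4, k_4) = 0xE94
s_6 = Round(s_5, k_5) = 0xC12

0xC12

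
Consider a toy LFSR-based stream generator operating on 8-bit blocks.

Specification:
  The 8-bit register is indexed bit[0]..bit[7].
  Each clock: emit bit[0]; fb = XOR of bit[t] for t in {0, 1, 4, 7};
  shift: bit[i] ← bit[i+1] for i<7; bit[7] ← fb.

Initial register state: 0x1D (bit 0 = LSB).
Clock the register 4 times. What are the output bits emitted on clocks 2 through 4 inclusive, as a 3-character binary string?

011

reg_0 = 0x1D
clock 1: out=1, reg = 0x0E
clock 2: out=0, reg = 0x87
clock 3: out=1, reg = 0xC3
clock 4: out=1, reg = 0xE1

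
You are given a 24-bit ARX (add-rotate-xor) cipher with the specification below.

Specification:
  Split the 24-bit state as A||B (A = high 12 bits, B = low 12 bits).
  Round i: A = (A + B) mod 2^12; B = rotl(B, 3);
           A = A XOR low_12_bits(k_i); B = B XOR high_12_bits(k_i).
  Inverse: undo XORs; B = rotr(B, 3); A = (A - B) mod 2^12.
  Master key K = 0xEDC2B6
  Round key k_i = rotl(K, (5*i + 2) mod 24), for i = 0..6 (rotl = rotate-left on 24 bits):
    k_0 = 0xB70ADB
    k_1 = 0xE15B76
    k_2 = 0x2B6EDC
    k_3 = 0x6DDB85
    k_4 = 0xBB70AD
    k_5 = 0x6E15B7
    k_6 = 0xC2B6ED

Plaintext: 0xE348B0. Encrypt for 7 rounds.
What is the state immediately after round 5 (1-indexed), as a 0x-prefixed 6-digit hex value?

s_0 = plaintext = 0xE348B0
s_1 = Round(s_0, k_0) = 0xC3FEF4
s_2 = Round(s_1, k_1) = 0x0459B2
s_3 = Round(s_2, k_2) = 0x72BF22
s_4 = Round(s_3, k_3) = 0xDC8FCA
s_5 = Round(s_4, k_4) = 0xD3F5E0
s_6 = Round(s_5, k_5) = 0x6A89E3
s_7 = Round(s_6, k_6) = 0x666337

0xD3F5E0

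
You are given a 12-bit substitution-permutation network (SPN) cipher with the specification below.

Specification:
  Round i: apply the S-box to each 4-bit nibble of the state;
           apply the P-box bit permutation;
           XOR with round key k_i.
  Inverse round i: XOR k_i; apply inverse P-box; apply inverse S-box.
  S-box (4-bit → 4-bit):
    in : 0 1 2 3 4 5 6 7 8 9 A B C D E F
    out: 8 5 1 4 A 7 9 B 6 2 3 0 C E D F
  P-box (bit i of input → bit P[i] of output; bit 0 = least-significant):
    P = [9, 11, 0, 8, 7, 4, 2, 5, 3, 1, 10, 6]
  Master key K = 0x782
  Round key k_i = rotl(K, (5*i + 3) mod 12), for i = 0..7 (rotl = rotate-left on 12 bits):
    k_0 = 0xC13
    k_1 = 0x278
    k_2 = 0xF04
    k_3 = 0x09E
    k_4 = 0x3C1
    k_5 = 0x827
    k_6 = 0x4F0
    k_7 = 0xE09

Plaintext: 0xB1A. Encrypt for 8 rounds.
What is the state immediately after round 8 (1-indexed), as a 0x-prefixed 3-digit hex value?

0xE43

s_0 = plaintext = 0xB1A
s_1 = Round(s_0, k_0) = 0x697
s_2 = Round(s_1, k_1) = 0x920
s_3 = Round(s_2, k_2) = 0xE86
s_4 = Round(s_3, k_3) = 0x7C2
s_5 = Round(s_4, k_4) = 0x1AF
s_6 = Round(s_5, k_5) = 0x7BE
s_7 = Round(s_6, k_6) = 0x7BB
s_8 = Round(s_7, k_7) = 0xE43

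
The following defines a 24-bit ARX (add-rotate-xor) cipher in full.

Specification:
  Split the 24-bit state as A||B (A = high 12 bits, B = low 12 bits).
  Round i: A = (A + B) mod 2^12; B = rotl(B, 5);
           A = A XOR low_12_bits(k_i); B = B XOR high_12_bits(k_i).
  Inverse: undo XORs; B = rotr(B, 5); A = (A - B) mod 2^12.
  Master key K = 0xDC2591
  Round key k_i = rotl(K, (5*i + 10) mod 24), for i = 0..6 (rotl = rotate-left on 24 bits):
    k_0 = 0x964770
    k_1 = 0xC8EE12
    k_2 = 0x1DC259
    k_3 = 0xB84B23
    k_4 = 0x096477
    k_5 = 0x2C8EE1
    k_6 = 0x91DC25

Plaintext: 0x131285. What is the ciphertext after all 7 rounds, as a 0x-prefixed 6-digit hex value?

s_0 = plaintext = 0x131285
s_1 = Round(s_0, k_0) = 0x4C69C1
s_2 = Round(s_1, k_1) = 0x0954BD
s_3 = Round(s_2, k_2) = 0x70B675
s_4 = Round(s_3, k_3) = 0x6A3528
s_5 = Round(s_4, k_4) = 0xFBC59C
s_6 = Round(s_5, k_5) = 0xBB9143
s_7 = Round(s_6, k_6) = 0x0D917F

0x0D917F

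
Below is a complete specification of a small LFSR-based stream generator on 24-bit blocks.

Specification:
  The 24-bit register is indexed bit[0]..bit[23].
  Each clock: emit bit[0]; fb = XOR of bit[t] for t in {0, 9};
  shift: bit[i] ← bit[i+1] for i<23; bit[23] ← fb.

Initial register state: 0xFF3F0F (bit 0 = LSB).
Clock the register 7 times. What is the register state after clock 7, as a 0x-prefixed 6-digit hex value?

reg_0 = 0xFF3F0F
clock 1: out=1, reg = 0x7F9F87
clock 2: out=1, reg = 0x3FCFC3
clock 3: out=1, reg = 0x1FE7E1
clock 4: out=1, reg = 0x0FF3F0
clock 5: out=0, reg = 0x87F9F8
clock 6: out=0, reg = 0x43FCFC
clock 7: out=0, reg = 0x21FE7E

0x21FE7E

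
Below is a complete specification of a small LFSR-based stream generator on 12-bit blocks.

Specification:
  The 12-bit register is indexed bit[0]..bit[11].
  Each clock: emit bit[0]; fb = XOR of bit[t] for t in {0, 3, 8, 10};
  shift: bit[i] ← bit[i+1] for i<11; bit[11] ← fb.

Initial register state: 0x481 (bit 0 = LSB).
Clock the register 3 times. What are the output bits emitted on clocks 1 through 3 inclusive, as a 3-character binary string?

reg_0 = 0x481
clock 1: out=1, reg = 0x240
clock 2: out=0, reg = 0x120
clock 3: out=0, reg = 0x890

100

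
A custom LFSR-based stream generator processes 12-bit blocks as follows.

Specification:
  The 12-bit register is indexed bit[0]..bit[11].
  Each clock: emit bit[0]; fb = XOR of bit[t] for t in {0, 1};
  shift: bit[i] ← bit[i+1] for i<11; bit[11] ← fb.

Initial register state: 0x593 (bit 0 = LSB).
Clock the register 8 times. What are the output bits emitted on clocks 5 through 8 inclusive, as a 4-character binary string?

1001

reg_0 = 0x593
clock 1: out=1, reg = 0x2C9
clock 2: out=1, reg = 0x964
clock 3: out=0, reg = 0x4B2
clock 4: out=0, reg = 0xA59
clock 5: out=1, reg = 0xD2C
clock 6: out=0, reg = 0x696
clock 7: out=0, reg = 0xB4B
clock 8: out=1, reg = 0x5A5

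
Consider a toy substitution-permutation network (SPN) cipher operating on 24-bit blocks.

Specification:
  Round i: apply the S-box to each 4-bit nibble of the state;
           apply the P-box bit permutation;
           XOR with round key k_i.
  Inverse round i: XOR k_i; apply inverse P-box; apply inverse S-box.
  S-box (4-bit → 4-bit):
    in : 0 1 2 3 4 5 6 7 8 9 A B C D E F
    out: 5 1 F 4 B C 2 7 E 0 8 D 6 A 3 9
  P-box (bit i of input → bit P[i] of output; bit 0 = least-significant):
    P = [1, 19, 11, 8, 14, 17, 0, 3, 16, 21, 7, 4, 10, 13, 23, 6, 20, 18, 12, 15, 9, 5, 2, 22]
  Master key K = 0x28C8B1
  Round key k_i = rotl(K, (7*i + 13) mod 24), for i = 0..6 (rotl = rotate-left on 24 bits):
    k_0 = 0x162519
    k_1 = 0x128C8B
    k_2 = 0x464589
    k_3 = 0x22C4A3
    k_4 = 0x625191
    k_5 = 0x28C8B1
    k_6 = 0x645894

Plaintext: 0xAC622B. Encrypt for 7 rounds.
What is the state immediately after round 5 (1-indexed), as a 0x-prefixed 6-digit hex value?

s_0 = plaintext = 0xAC622B
s_1 = Round(s_0, k_0) = 0x715C82
s_2 = Round(s_1, k_1) = 0xA88764
s_3 = Round(s_2, k_2) = 0xA9F44B
s_4 = Round(s_3, k_3) = 0x4189F9
s_5 = Round(s_4, k_4) = 0xB233F9
s_6 = Round(s_5, k_5) = 0xFC1A3D
s_7 = Round(s_6, k_6) = 0x284F85

0xB233F9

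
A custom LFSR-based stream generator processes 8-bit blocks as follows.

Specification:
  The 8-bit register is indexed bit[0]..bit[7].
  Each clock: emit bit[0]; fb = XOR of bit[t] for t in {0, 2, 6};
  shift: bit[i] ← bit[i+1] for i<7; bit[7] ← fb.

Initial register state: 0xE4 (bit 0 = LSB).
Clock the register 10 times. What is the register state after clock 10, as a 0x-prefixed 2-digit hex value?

0x91

reg_0 = 0xE4
clock 1: out=0, reg = 0x72
clock 2: out=0, reg = 0xB9
clock 3: out=1, reg = 0xDC
clock 4: out=0, reg = 0x6E
clock 5: out=0, reg = 0x37
clock 6: out=1, reg = 0x1B
clock 7: out=1, reg = 0x8D
clock 8: out=1, reg = 0x46
clock 9: out=0, reg = 0x23
clock 10: out=1, reg = 0x91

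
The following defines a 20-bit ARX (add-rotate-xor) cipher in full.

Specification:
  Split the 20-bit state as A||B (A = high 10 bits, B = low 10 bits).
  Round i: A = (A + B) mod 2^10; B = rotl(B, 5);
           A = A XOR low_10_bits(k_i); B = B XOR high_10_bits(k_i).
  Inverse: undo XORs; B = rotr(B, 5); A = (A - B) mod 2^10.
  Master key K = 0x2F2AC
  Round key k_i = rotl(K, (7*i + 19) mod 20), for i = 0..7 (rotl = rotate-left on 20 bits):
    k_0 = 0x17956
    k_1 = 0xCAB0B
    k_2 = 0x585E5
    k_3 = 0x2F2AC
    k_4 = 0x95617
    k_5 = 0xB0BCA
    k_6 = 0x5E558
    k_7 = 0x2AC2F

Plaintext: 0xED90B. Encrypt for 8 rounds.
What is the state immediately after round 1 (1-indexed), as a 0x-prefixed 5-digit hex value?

0x65D36

s_0 = plaintext = 0xED90B
s_1 = Round(s_0, k_0) = 0x65D36
s_2 = Round(s_1, k_1) = 0x719E3
s_3 = Round(s_2, k_2) = 0x9310E
s_4 = Round(s_3, k_3) = 0x7D974
s_5 = Round(s_4, k_4) = 0x5F4DE
s_6 = Round(s_5, k_5) = 0x64504
s_7 = Round(s_6, k_6) = 0xF35F1
s_8 = Round(s_7, k_7) = 0x64684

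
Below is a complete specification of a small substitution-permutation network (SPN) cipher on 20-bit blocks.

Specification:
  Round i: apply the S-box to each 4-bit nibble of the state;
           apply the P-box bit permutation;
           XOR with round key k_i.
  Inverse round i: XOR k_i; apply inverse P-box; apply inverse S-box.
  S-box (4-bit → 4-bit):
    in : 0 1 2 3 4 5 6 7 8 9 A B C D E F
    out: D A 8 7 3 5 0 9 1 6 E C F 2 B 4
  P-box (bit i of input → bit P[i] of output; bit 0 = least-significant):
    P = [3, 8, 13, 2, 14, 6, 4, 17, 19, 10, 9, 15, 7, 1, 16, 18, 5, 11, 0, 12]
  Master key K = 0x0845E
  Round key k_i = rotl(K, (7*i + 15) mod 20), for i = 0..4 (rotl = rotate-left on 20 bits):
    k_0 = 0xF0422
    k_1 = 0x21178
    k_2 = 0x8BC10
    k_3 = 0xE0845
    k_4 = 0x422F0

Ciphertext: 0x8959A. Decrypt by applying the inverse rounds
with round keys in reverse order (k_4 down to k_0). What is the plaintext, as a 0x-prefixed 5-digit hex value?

s_0 = ciphertext = 0x8959A
s_1 = InvRound(s_0, k_4) = 0x71CD3
s_2 = InvRound(s_1, k_3) = 0x234F2
s_3 = InvRound(s_2, k_2) = 0x44716
s_4 = InvRound(s_3, k_1) = 0x719E7
s_5 = InvRound(s_4, k_0) = 0xA84D1

0xA84D1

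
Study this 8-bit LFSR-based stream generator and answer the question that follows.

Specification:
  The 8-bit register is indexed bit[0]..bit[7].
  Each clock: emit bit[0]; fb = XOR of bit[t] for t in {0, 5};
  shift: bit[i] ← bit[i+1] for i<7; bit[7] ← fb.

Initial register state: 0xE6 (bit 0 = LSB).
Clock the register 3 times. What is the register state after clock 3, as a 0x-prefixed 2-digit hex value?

reg_0 = 0xE6
clock 1: out=0, reg = 0xF3
clock 2: out=1, reg = 0x79
clock 3: out=1, reg = 0x3C

0x3C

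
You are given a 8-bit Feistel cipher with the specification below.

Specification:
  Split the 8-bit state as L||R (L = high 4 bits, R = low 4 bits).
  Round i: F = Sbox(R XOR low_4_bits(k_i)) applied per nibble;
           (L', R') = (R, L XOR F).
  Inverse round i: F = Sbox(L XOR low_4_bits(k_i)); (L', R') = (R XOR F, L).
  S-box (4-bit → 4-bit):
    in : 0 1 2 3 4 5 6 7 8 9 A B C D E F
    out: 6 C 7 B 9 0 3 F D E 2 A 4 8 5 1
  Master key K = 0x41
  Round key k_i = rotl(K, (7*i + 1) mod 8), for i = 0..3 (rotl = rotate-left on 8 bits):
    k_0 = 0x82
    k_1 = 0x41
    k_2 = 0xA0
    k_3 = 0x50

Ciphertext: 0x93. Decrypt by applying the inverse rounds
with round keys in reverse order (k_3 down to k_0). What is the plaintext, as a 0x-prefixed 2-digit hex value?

s_0 = ciphertext = 0x93
s_1 = InvRound(s_0, k_3) = 0xD9
s_2 = InvRound(s_1, k_2) = 0x1D
s_3 = InvRound(s_2, k_1) = 0xB1
s_4 = InvRound(s_3, k_0) = 0xFB

0xFB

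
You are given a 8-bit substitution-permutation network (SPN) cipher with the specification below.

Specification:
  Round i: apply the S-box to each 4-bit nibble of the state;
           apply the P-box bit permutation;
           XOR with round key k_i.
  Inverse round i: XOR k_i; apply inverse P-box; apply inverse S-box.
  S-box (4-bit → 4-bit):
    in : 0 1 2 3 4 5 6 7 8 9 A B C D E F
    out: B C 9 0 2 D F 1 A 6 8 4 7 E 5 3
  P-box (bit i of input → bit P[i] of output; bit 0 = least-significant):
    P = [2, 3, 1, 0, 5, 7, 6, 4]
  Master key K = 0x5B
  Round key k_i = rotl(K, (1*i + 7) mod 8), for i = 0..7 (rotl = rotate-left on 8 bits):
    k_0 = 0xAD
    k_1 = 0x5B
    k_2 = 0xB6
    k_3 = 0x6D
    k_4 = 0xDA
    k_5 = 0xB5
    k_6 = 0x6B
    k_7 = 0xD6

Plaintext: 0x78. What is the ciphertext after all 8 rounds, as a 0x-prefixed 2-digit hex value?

s_0 = plaintext = 0x78
s_1 = Round(s_0, k_0) = 0x84
s_2 = Round(s_1, k_1) = 0xC3
s_3 = Round(s_2, k_2) = 0x56
s_4 = Round(s_3, k_3) = 0x12
s_5 = Round(s_4, k_4) = 0x8F
s_6 = Round(s_5, k_5) = 0x29
s_7 = Round(s_6, k_6) = 0x51
s_8 = Round(s_7, k_7) = 0xA5

0xA5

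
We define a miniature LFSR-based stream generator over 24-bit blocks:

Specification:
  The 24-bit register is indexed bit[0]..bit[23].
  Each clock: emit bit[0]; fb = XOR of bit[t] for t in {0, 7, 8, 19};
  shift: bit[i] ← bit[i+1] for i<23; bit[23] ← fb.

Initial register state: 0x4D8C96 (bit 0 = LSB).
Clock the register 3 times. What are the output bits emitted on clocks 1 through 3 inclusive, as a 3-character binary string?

reg_0 = 0x4D8C96
clock 1: out=0, reg = 0x26C64B
clock 2: out=1, reg = 0x936325
clock 3: out=1, reg = 0x49B192

011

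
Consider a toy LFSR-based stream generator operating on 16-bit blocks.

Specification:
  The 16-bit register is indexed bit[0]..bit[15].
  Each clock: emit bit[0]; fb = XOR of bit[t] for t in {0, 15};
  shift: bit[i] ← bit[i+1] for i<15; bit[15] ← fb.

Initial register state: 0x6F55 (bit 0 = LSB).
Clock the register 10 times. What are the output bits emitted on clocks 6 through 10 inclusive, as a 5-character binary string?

reg_0 = 0x6F55
clock 1: out=1, reg = 0xB7AA
clock 2: out=0, reg = 0xDBD5
clock 3: out=1, reg = 0x6DEA
clock 4: out=0, reg = 0x36F5
clock 5: out=1, reg = 0x9B7A
clock 6: out=0, reg = 0xCDBD
clock 7: out=1, reg = 0x66DE
clock 8: out=0, reg = 0x336F
clock 9: out=1, reg = 0x99B7
clock 10: out=1, reg = 0x4CDB

01011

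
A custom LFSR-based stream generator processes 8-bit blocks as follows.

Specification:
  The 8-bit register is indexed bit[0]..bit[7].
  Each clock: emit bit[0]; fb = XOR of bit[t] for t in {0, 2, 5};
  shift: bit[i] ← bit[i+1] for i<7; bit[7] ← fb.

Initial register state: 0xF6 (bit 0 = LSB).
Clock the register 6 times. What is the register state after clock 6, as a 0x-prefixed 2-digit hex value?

reg_0 = 0xF6
clock 1: out=0, reg = 0x7B
clock 2: out=1, reg = 0x3D
clock 3: out=1, reg = 0x9E
clock 4: out=0, reg = 0xCF
clock 5: out=1, reg = 0x67
clock 6: out=1, reg = 0xB3

0xB3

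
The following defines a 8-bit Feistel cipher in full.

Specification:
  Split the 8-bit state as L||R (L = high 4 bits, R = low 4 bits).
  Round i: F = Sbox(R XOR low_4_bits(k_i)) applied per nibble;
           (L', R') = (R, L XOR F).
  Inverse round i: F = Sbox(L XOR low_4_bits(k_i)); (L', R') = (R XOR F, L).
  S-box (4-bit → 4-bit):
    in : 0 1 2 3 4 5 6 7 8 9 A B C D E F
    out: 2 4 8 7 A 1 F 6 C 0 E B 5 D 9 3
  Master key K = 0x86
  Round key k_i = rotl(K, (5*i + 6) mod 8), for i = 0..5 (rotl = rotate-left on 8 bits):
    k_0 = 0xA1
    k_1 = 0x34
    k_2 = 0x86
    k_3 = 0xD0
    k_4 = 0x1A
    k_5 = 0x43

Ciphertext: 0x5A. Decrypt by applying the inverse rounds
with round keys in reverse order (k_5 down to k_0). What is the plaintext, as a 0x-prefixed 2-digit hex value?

s_0 = ciphertext = 0x5A
s_1 = InvRound(s_0, k_5) = 0x55
s_2 = InvRound(s_1, k_4) = 0x65
s_3 = InvRound(s_2, k_3) = 0xA6
s_4 = InvRound(s_3, k_2) = 0x3A
s_5 = InvRound(s_4, k_1) = 0xC3
s_6 = InvRound(s_5, k_0) = 0xEC

0xEC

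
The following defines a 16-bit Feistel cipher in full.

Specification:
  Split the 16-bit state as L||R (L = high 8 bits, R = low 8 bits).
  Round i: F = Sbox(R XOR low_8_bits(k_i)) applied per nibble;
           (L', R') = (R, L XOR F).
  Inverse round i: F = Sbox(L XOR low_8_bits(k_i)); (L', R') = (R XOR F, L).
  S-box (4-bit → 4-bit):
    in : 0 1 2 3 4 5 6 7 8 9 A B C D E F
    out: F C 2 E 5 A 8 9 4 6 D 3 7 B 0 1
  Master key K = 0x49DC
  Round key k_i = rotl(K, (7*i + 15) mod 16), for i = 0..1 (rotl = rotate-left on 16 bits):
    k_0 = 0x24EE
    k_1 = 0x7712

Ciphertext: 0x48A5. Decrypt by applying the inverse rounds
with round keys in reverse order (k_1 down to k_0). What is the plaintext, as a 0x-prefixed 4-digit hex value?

0x4008

s_0 = ciphertext = 0x48A5
s_1 = InvRound(s_0, k_1) = 0x0848
s_2 = InvRound(s_1, k_0) = 0x4008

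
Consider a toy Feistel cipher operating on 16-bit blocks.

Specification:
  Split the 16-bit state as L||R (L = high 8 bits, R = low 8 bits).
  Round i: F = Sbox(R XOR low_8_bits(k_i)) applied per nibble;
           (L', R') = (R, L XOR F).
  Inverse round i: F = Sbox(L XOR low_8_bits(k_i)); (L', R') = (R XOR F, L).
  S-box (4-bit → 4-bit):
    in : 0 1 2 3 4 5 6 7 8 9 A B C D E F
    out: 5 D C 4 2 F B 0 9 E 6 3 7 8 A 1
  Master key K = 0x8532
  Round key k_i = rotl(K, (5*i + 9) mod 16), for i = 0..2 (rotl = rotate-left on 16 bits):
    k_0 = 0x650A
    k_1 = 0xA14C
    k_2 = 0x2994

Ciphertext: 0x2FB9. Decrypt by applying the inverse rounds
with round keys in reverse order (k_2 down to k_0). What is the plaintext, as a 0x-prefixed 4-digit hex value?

0x7054

s_0 = ciphertext = 0x2FB9
s_1 = InvRound(s_0, k_2) = 0x8A2F
s_2 = InvRound(s_1, k_1) = 0x548A
s_3 = InvRound(s_2, k_0) = 0x7054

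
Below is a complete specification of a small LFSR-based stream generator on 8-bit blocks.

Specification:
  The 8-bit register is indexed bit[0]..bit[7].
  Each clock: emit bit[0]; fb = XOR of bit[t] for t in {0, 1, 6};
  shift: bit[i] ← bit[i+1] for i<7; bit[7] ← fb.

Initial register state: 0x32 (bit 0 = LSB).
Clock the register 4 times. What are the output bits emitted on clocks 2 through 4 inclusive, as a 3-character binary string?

100

reg_0 = 0x32
clock 1: out=0, reg = 0x99
clock 2: out=1, reg = 0xCC
clock 3: out=0, reg = 0xE6
clock 4: out=0, reg = 0x73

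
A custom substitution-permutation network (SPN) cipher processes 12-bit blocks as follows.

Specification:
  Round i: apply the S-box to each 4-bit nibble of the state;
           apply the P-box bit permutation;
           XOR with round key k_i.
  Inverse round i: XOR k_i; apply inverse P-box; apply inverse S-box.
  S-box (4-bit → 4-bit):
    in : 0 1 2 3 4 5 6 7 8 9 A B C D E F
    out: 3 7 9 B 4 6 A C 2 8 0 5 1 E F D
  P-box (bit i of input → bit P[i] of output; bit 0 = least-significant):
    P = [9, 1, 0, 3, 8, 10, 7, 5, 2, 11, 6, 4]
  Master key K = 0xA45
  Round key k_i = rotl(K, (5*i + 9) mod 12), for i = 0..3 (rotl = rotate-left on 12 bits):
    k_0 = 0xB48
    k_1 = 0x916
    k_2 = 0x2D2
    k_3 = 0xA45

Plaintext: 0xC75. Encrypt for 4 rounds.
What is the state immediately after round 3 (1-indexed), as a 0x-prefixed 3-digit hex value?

s_0 = plaintext = 0xC75
s_1 = Round(s_0, k_0) = 0xBEF
s_2 = Round(s_1, k_1) = 0xEFB
s_3 = Round(s_2, k_2) = 0x927
s_4 = Round(s_3, k_3) = 0xB7C

0x927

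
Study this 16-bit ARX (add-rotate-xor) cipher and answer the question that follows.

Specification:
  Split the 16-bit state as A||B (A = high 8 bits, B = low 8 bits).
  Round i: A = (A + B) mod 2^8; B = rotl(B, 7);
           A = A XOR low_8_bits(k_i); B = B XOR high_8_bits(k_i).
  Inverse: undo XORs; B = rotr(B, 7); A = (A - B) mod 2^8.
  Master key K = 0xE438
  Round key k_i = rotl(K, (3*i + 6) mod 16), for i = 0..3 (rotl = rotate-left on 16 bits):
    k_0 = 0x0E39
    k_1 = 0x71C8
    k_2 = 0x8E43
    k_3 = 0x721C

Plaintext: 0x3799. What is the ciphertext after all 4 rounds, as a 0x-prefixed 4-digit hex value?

s_0 = plaintext = 0x3799
s_1 = Round(s_0, k_0) = 0xE9C2
s_2 = Round(s_1, k_1) = 0x6310
s_3 = Round(s_2, k_2) = 0x3086
s_4 = Round(s_3, k_3) = 0xAA31

0xAA31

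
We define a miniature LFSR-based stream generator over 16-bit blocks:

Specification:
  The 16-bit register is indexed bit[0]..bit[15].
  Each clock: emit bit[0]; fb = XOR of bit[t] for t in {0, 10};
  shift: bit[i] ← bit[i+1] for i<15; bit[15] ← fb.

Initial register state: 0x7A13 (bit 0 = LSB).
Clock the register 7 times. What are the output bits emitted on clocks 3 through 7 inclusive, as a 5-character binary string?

reg_0 = 0x7A13
clock 1: out=1, reg = 0xBD09
clock 2: out=1, reg = 0x5E84
clock 3: out=0, reg = 0xAF42
clock 4: out=0, reg = 0xD7A1
clock 5: out=1, reg = 0x6BD0
clock 6: out=0, reg = 0x35E8
clock 7: out=0, reg = 0x9AF4

00100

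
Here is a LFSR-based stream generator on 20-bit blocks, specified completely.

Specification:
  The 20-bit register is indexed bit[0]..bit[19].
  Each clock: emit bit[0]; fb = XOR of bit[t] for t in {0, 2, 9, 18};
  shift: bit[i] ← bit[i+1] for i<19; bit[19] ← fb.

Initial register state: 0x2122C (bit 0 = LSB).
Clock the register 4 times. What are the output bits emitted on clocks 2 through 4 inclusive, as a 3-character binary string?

reg_0 = 0x2122C
clock 1: out=0, reg = 0x10916
clock 2: out=0, reg = 0x8848B
clock 3: out=1, reg = 0xC4245
clock 4: out=1, reg = 0x62122

011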